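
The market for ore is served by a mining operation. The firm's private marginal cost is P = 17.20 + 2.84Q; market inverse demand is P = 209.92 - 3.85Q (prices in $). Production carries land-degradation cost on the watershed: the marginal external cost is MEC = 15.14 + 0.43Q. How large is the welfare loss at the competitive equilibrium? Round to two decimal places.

DWL = $53.21

Market equilibrium (private): 17.20 + 2.84Q = 209.92 - 3.85Q → Q_m = 28.8072.
Social marginal cost = private MC + MEC = 32.34 + 3.27Q.
Set SMC = demand: 32.34 + 3.27Q = 209.92 - 3.85Q → Q* = 24.9410.
Height of the DWL triangle at Q_m is SMC(Q_m) − demand(Q_m) = MEC(Q_m) = 27.5271.
DWL = ½ × 3.8662 × 27.5271 = 53.2126.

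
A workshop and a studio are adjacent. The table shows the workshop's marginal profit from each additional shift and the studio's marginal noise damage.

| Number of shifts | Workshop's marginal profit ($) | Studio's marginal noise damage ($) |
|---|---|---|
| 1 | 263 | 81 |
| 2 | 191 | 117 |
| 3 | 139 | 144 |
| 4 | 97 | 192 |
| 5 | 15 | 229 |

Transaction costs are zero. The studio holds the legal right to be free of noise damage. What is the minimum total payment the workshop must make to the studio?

$198

Efficient level: marginal profit ≥ marginal noise damage through level 2, so k* = 2.
With the studio holding the right, the workshop must at least compensate total damage at k*: 81 + 117 = 198.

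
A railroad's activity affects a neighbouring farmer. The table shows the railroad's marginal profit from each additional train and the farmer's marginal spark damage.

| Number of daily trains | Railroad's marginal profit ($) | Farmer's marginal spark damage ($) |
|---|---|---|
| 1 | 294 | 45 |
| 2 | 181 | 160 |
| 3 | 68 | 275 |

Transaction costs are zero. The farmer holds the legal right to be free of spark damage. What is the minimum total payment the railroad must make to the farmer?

$205

Efficient level: marginal profit ≥ marginal spark damage through level 2, so k* = 2.
With the farmer holding the right, the railroad must at least compensate total damage at k*: 45 + 160 = 205.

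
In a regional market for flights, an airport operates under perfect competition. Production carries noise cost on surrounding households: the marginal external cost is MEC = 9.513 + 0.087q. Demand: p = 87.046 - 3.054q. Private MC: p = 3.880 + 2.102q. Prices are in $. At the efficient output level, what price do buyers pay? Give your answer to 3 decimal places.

P = $44.144

Social marginal cost = private MC + MEC = 13.393 + 2.189q.
Set SMC = demand: 13.393 + 2.189q = 87.046 - 3.054q → q* = 14.0479.
Consumer price on the demand curve at q*: 87.046 − 3.054×14.0479 = 44.1437.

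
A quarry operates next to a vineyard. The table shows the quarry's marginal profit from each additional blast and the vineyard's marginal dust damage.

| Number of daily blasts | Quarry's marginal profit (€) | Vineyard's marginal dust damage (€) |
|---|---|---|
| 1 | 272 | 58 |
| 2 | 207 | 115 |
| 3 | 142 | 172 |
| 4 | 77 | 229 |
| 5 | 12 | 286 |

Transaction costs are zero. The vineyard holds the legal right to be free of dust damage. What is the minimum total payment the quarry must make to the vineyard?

€173

Efficient level: marginal profit ≥ marginal dust damage through level 2, so k* = 2.
With the vineyard holding the right, the quarry must at least compensate total damage at k*: 58 + 115 = 173.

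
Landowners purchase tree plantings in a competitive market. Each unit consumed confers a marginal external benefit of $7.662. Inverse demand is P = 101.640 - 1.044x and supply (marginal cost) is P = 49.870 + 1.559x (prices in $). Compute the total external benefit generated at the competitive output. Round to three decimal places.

Market equilibrium (private): 49.870 + 1.559x = 101.640 - 1.044x → x_m = 19.8886.
Total external benefit = MEB × x_m = 7.662 × 19.8886 = 152.3865.

$152.386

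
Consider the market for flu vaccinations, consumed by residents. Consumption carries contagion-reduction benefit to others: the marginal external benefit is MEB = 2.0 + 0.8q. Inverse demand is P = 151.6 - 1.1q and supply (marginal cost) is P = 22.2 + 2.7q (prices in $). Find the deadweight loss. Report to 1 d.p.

Market equilibrium (private): 22.2 + 2.7q = 151.6 - 1.1q → q_m = 34.0526.
Social marginal benefit = demand + MEB = 153.6 - 0.3q.
Set SMB = MC: 153.6 - 0.3q = 22.2 + 2.7q → q* = 43.8000.
The loss is the area between SMB and MC from q* to q_m; with linear curves that's a triangle of height MEB(q_m).
DWL = ½ × 9.7474 × 29.2421 = 142.5172.

DWL = $142.5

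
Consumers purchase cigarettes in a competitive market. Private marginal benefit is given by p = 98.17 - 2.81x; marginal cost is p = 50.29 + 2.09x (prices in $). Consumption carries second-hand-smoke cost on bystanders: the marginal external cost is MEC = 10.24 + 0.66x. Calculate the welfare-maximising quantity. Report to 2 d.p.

Social marginal benefit = demand − MEC = 87.93 - 3.47x.
Set SMB = MC: 87.93 - 3.47x = 50.29 + 2.09x → x* = 6.7698.

x* = 6.77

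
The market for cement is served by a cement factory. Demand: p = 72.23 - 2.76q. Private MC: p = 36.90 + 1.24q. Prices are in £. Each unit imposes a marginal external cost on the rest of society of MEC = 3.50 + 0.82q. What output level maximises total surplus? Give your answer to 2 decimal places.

q* = 6.60

Social marginal cost = private MC + MEC = 40.40 + 2.06q.
Set SMC = demand: 40.40 + 2.06q = 72.23 - 2.76q → q* = 6.6037.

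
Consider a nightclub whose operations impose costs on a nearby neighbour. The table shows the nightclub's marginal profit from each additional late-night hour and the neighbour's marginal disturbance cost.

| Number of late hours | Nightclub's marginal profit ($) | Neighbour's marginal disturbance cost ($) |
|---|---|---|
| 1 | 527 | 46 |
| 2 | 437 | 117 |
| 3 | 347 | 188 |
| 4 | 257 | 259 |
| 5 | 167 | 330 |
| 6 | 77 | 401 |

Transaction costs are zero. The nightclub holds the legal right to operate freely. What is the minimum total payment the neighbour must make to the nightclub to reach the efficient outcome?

Left alone the nightclub would choose level 6 (marginal profit stays positive).
Efficient level: k* = 3 (marginal profit ≥ marginal disturbance cost through 3).
The neighbour must at least cover the nightclub's forgone profit from cutting 6→3: 257 + 167 + 77 = 501.

$501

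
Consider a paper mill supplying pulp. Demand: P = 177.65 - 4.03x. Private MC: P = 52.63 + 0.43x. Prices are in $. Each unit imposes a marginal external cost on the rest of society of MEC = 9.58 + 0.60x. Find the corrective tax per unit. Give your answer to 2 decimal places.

Social marginal cost = private MC + MEC = 62.21 + 1.03x.
Set SMC = demand: 62.21 + 1.03x = 177.65 - 4.03x → x* = 22.8142.
The Pigouvian tax equals MEC at x*: 9.58 + 0.60×22.8142 = 23.2685.

tax = $23.27 per unit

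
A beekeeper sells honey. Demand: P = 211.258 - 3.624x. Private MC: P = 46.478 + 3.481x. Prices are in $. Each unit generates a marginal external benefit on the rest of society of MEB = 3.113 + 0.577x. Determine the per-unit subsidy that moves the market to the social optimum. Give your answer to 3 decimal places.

Social marginal cost = private MC − MEB = 43.365 + 2.904x.
Set SMC = demand: 43.365 + 2.904x = 211.258 - 3.624x → x* = 25.7189.
The Pigouvian subsidy equals MEB at x*: 3.113 + 0.577×25.7189 = 17.9528.

subsidy = $17.953 per unit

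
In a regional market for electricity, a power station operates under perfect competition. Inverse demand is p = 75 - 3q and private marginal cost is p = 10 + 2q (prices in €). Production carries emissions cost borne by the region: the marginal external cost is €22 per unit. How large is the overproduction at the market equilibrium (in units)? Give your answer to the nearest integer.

Market equilibrium (private): 10 + 2q = 75 - 3q → q_m = 13.0000.
Social marginal cost = private MC + MEC = 32 + 2q.
Set SMC = demand: 32 + 2q = 75 - 3q → q* = 8.6000.
Gap = |13.0000 − 8.6000| = 4.4000.

4 units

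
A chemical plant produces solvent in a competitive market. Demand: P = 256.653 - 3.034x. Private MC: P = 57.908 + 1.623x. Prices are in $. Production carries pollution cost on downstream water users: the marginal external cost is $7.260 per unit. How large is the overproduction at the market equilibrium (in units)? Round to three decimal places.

1.559 units

Market equilibrium (private): 57.908 + 1.623x = 256.653 - 3.034x → x_m = 42.6766.
Social marginal cost = private MC + MEC = 65.168 + 1.623x.
Set SMC = demand: 65.168 + 1.623x = 256.653 - 3.034x → x* = 41.1177.
Gap = |42.6766 − 41.1177| = 1.5589.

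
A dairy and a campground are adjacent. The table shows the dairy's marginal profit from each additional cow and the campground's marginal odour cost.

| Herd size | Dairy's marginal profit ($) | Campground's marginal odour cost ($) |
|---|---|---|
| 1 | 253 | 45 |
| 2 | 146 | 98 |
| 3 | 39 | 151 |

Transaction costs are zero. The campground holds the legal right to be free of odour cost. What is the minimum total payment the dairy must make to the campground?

Efficient level: marginal profit ≥ marginal odour cost through level 2, so k* = 2.
With the campground holding the right, the dairy must at least compensate total damage at k*: 45 + 98 = 143.

$143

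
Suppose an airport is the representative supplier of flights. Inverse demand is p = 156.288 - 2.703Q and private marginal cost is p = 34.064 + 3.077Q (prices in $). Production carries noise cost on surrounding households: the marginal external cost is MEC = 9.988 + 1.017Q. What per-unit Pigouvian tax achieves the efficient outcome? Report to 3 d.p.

tax = $26.781 per unit

Social marginal cost = private MC + MEC = 44.052 + 4.094Q.
Set SMC = demand: 44.052 + 4.094Q = 156.288 - 2.703Q → Q* = 16.5126.
The Pigouvian tax equals MEC at Q*: 9.988 + 1.017×16.5126 = 26.7813.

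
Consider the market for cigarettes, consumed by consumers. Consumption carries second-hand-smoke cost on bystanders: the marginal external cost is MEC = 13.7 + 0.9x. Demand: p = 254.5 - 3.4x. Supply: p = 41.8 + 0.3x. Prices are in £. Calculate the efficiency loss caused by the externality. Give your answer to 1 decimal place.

DWL = £465.4

Market equilibrium (private): 41.8 + 0.3x = 254.5 - 3.4x → x_m = 57.4865.
Social marginal benefit = demand − MEC = 240.8 - 4.3x.
Set SMB = MC: 240.8 - 4.3x = 41.8 + 0.3x → x* = 43.2609.
The loss is the area between SMB and MC from x* to x_m; with linear curves that's a triangle of height MEC(x_m).
DWL = ½ × 14.2256 × 65.4378 = 465.4460.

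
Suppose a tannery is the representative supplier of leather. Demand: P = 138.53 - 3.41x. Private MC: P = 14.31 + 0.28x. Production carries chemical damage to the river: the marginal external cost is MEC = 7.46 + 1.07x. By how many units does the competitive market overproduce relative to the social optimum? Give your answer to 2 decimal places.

9.13 units

Market equilibrium (private): 14.31 + 0.28x = 138.53 - 3.41x → x_m = 33.6640.
Social marginal cost = private MC + MEC = 21.77 + 1.35x.
Set SMC = demand: 21.77 + 1.35x = 138.53 - 3.41x → x* = 24.5294.
Gap = |33.6640 − 24.5294| = 9.1346.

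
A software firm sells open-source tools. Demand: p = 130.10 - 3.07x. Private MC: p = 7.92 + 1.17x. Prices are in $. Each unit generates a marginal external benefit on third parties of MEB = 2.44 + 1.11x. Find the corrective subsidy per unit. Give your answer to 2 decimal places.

subsidy = $46.63 per unit

Social marginal cost = private MC − MEB = 5.48 + 0.06x.
Set SMC = demand: 5.48 + 0.06x = 130.10 - 3.07x → x* = 39.8147.
The Pigouvian subsidy equals MEB at x*: 2.44 + 1.11×39.8147 = 46.6343.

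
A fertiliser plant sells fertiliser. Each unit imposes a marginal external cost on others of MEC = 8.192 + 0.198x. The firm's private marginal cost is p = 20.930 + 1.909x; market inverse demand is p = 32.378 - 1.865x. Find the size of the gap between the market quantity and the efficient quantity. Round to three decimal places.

2.214 units

Market equilibrium (private): 20.930 + 1.909x = 32.378 - 1.865x → x_m = 3.0334.
Social marginal cost = private MC + MEC = 29.122 + 2.107x.
Set SMC = demand: 29.122 + 2.107x = 32.378 - 1.865x → x* = 0.8197.
Gap = |3.0334 − 0.8197| = 2.2137.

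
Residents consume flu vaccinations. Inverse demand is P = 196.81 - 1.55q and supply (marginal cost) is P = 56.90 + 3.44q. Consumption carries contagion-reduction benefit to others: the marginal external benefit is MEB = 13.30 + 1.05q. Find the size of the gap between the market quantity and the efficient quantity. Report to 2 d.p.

Market equilibrium (private): 56.90 + 3.44q = 196.81 - 1.55q → q_m = 28.0381.
Social marginal benefit = demand + MEB = 210.11 - 0.50q.
Set SMB = MC: 210.11 - 0.50q = 56.90 + 3.44q → q* = 38.8858.
Gap = |28.0381 − 38.8858| = 10.8477.

10.85 units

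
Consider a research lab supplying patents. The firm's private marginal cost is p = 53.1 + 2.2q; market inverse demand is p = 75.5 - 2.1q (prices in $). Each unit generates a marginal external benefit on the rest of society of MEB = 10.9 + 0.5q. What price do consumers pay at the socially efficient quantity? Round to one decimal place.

P = $57.1

Social marginal cost = private MC − MEB = 42.2 + 1.7q.
Set SMC = demand: 42.2 + 1.7q = 75.5 - 2.1q → q* = 8.7632.
Consumer price on the demand curve at q*: 75.5 − 2.1×8.7632 = 57.0973.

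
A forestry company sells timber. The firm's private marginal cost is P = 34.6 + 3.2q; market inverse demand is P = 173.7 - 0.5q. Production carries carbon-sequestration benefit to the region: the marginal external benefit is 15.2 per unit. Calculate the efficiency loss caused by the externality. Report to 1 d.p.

DWL = 31.2

Market equilibrium (private): 34.6 + 3.2q = 173.7 - 0.5q → q_m = 37.5946.
Social marginal cost = private MC − MEB = 19.4 + 3.2q.
Set SMC = demand: 19.4 + 3.2q = 173.7 - 0.5q → q* = 41.7027.
The welfare-loss triangle has base |q_m − q*| and height MEB(q_m) (the vertical gap between SMC and demand is zero at q* and MEB at q_m).
DWL = ½ × 4.1081 × 15.2000 = 31.2216.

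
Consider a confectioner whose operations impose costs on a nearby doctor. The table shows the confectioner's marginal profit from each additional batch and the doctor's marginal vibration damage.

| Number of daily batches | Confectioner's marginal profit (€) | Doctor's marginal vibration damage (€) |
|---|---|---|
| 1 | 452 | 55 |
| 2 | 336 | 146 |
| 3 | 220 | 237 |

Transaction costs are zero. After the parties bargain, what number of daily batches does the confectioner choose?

Bargaining reaches the level where marginal profit last exceeds marginal vibration damage.
That holds through level 2 (336 ≥ 146) but not at 3 (220 < 237).

2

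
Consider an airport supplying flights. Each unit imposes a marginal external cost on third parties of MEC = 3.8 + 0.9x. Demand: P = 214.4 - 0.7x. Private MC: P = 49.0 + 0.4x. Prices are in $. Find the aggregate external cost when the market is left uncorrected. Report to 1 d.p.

Market equilibrium (private): 49.0 + 0.4x = 214.4 - 0.7x → x_m = 150.3636.
Total external cost = ∫₀^{x_m} (3.8 + 0.9x) dx = 3.8×150.3636 + ½×0.9×150.3636² = 10745.5272.

$10745.5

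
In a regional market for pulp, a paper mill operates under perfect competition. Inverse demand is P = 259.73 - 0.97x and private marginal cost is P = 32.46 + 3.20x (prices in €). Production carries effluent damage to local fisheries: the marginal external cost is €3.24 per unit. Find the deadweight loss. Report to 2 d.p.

DWL = €1.26

Market equilibrium (private): 32.46 + 3.20x = 259.73 - 0.97x → x_m = 54.5012.
Social marginal cost = private MC + MEC = 35.70 + 3.20x.
Set SMC = demand: 35.70 + 3.20x = 259.73 - 0.97x → x* = 53.7242.
Height of the DWL triangle at x_m is SMC(x_m) − demand(x_m) = MEC(x_m) = 3.2400.
DWL = ½ × 0.7770 × 3.2400 = 1.2587.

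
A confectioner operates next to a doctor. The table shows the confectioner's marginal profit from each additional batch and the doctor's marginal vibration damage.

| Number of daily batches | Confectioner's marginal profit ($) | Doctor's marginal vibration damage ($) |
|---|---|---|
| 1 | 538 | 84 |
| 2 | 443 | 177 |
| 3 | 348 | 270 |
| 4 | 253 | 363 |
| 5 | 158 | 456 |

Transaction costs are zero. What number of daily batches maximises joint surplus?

Bargaining reaches the level where marginal profit last exceeds marginal vibration damage.
That holds through level 3 (348 ≥ 270) but not at 4 (253 < 363).

3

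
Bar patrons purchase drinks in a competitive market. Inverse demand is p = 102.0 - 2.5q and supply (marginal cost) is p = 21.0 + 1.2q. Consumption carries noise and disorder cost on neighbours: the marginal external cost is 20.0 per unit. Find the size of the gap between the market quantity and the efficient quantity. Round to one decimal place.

Market equilibrium (private): 21.0 + 1.2q = 102.0 - 2.5q → q_m = 21.8919.
Social marginal benefit = demand − MEC = 82.0 - 2.5q.
Set SMB = MC: 82.0 - 2.5q = 21.0 + 1.2q → q* = 16.4865.
Gap = |21.8919 − 16.4865| = 5.4054.

5.4 units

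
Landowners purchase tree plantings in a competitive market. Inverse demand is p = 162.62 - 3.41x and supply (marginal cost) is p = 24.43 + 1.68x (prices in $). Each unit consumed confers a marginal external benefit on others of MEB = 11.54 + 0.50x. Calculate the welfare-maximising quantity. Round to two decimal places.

x* = 32.62

Social marginal benefit = demand + MEB = 174.16 - 2.91x.
Set SMB = MC: 174.16 - 2.91x = 24.43 + 1.68x → x* = 32.6209.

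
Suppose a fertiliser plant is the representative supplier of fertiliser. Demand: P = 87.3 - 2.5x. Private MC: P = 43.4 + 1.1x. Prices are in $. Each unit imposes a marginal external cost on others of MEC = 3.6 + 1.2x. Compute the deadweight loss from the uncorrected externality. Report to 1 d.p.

Market equilibrium (private): 43.4 + 1.1x = 87.3 - 2.5x → x_m = 12.1944.
Social marginal cost = private MC + MEC = 47.0 + 2.3x.
Set SMC = demand: 47.0 + 2.3x = 87.3 - 2.5x → x* = 8.3958.
Height of the DWL triangle at x_m is SMC(x_m) − demand(x_m) = MEC(x_m) = 18.2333.
DWL = ½ × 3.7986 × 18.2333 = 34.6305.

DWL = $34.6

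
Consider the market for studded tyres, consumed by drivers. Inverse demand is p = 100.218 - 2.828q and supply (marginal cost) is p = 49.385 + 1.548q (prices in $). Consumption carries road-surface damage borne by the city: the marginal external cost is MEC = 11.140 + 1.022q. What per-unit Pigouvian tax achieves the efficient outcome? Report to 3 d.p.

tax = $18.655 per unit

Social marginal benefit = demand − MEC = 89.078 - 3.850q.
Set SMB = MC: 89.078 - 3.850q = 49.385 + 1.548q → q* = 7.3533.
The Pigouvian tax equals MEC at q*: 11.140 + 1.022×7.3533 = 18.6551.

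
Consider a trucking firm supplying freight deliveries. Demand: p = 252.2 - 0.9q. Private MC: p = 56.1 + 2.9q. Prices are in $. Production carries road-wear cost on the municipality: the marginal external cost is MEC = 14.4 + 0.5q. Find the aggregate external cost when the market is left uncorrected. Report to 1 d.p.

$1408.9

Market equilibrium (private): 56.1 + 2.9q = 252.2 - 0.9q → q_m = 51.6053.
Total external cost = ∫₀^{q_m} (14.4 + 0.5q) dq = 14.4×51.6053 + ½×0.5×51.6053² = 1408.8931.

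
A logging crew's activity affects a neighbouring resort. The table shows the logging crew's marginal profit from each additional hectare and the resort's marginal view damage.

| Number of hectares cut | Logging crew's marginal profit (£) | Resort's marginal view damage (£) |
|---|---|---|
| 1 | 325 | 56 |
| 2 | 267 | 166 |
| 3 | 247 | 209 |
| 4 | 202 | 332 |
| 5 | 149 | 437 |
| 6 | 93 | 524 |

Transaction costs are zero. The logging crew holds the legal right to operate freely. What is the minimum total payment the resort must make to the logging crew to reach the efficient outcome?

£444

Left alone the logging crew would choose level 6 (marginal profit stays positive).
Efficient level: k* = 3 (marginal profit ≥ marginal view damage through 3).
The resort must at least cover the logging crew's forgone profit from cutting 6→3: 202 + 149 + 93 = 444.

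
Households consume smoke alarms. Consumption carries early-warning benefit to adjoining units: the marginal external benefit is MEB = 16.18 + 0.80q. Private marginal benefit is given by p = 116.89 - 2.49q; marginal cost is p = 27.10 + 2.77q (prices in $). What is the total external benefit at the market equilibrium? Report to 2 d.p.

$392.76

Market equilibrium (private): 27.10 + 2.77q = 116.89 - 2.49q → q_m = 17.0703.
Total external benefit = ∫₀^{q_m} (16.18 + 0.80q) dq = 16.18×17.0703 + ½×0.80×17.0703² = 392.7555.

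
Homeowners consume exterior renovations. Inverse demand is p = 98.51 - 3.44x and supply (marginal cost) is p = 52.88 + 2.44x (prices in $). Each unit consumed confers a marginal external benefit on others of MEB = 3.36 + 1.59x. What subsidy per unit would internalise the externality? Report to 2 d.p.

subsidy = $21.52 per unit

Social marginal benefit = demand + MEB = 101.87 - 1.85x.
Set SMB = MC: 101.87 - 1.85x = 52.88 + 2.44x → x* = 11.4196.
The Pigouvian subsidy equals MEB at x*: 3.36 + 1.59×11.4196 = 21.5172.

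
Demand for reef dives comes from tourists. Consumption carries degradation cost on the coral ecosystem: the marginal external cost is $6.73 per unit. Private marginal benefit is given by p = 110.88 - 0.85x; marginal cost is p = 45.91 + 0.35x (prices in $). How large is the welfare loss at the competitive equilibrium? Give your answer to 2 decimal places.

Market equilibrium (private): 45.91 + 0.35x = 110.88 - 0.85x → x_m = 54.1417.
Social marginal benefit = demand − MEC = 104.15 - 0.85x.
Set SMB = MC: 104.15 - 0.85x = 45.91 + 0.35x → x* = 48.5333.
The welfare-loss triangle has base |x_m − x*| and height MEC(x_m) (the vertical gap between SMB and MC is zero at x* and MEC at x_m).
DWL = ½ × 5.6084 × 6.7300 = 18.8723.

DWL = $18.87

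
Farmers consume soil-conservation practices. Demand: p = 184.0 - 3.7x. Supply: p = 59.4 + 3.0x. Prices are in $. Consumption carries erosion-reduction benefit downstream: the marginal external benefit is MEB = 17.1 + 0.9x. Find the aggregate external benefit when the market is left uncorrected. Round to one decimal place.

$473.6

Market equilibrium (private): 59.4 + 3.0x = 184.0 - 3.7x → x_m = 18.5970.
Total external benefit = ∫₀^{x_m} (17.1 + 0.9x) dx = 17.1×18.5970 + ½×0.9×18.5970² = 473.6405.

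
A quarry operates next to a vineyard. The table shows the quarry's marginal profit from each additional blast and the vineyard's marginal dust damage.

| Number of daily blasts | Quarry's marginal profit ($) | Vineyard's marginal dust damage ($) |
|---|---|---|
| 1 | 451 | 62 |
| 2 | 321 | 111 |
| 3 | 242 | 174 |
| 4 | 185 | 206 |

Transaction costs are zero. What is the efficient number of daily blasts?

3

Bargaining reaches the level where marginal profit last exceeds marginal dust damage.
That holds through level 3 (242 ≥ 174) but not at 4 (185 < 206).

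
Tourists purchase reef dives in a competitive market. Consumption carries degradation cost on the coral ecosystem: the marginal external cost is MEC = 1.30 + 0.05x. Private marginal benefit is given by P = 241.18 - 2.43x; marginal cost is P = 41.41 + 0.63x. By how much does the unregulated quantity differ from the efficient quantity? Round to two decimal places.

1.47 units

Market equilibrium (private): 41.41 + 0.63x = 241.18 - 2.43x → x_m = 65.2843.
Social marginal benefit = demand − MEC = 239.88 - 2.48x.
Set SMB = MC: 239.88 - 2.48x = 41.41 + 0.63x → x* = 63.8167.
Gap = |65.2843 − 63.8167| = 1.4676.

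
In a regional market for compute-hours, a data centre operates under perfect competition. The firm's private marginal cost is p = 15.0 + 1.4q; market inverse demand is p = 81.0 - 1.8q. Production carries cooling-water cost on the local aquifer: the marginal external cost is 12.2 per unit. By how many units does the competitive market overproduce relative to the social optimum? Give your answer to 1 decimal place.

Market equilibrium (private): 15.0 + 1.4q = 81.0 - 1.8q → q_m = 20.6250.
Social marginal cost = private MC + MEC = 27.2 + 1.4q.
Set SMC = demand: 27.2 + 1.4q = 81.0 - 1.8q → q* = 16.8125.
Gap = |20.6250 − 16.8125| = 3.8125.

3.8 units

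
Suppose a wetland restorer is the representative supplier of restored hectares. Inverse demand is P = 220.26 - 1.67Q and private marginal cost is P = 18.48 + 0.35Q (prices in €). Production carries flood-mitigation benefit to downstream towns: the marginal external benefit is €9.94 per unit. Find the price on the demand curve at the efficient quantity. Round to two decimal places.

Social marginal cost = private MC − MEB = 8.54 + 0.35Q.
Set SMC = demand: 8.54 + 0.35Q = 220.26 - 1.67Q → Q* = 104.8119.
Consumer price on the demand curve at Q*: 220.26 − 1.67×104.8119 = 45.2241.

P = €45.22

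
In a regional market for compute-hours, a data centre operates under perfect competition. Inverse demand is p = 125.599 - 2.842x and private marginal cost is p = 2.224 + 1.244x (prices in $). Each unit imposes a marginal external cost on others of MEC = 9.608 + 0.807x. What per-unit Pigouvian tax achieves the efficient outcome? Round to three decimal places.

Social marginal cost = private MC + MEC = 11.832 + 2.051x.
Set SMC = demand: 11.832 + 2.051x = 125.599 - 2.842x → x* = 23.2510.
The Pigouvian tax equals MEC at x*: 9.608 + 0.807×23.2510 = 28.3716.

tax = $28.372 per unit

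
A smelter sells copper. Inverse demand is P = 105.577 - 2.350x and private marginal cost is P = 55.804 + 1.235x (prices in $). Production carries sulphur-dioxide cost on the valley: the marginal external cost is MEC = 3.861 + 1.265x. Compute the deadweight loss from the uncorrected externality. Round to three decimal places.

DWL = $47.318

Market equilibrium (private): 55.804 + 1.235x = 105.577 - 2.350x → x_m = 13.8837.
Social marginal cost = private MC + MEC = 59.665 + 2.500x.
Set SMC = demand: 59.665 + 2.500x = 105.577 - 2.350x → x* = 9.4664.
The loss is the area between SMC and demand from x* to x_m; with linear curves that's a triangle of height MEC(x_m).
DWL = ½ × 4.4173 × 21.4239 = 47.3179.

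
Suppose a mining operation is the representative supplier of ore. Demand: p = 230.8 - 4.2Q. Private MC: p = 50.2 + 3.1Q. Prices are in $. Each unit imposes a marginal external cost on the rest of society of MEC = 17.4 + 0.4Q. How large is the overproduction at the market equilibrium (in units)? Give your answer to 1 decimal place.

Market equilibrium (private): 50.2 + 3.1Q = 230.8 - 4.2Q → Q_m = 24.7397.
Social marginal cost = private MC + MEC = 67.6 + 3.5Q.
Set SMC = demand: 67.6 + 3.5Q = 230.8 - 4.2Q → Q* = 21.1948.
Gap = |24.7397 − 21.1948| = 3.5449.

3.5 units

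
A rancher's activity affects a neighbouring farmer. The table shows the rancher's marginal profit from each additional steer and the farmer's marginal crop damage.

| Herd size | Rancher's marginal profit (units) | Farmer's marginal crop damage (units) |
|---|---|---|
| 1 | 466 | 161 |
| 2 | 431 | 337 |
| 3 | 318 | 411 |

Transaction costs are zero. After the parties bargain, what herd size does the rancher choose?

Bargaining reaches the level where marginal profit last exceeds marginal crop damage.
That holds through level 2 (431 ≥ 337) but not at 3 (318 < 411).

2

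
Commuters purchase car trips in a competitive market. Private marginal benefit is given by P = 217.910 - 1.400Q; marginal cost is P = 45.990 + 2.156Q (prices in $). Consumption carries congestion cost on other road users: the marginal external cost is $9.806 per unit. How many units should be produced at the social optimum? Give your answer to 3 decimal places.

Q* = 45.589

Social marginal benefit = demand − MEC = 208.104 - 1.400Q.
Set SMB = MC: 208.104 - 1.400Q = 45.990 + 2.156Q → Q* = 45.5889.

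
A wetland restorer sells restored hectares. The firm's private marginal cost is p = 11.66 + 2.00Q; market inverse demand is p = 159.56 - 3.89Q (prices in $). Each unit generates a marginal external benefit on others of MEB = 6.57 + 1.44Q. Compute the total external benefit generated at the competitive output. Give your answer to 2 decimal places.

$618.96

Market equilibrium (private): 11.66 + 2.00Q = 159.56 - 3.89Q → Q_m = 25.1104.
Total external benefit = ∫₀^{Q_m} (6.57 + 1.44Q) dQ = 6.57×25.1104 + ½×1.44×25.1104² = 618.9585.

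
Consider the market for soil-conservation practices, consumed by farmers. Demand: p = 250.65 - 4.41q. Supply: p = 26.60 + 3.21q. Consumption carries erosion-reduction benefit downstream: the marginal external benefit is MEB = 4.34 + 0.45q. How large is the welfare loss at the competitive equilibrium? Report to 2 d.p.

DWL = 21.53

Market equilibrium (private): 26.60 + 3.21q = 250.65 - 4.41q → q_m = 29.4029.
Social marginal benefit = demand + MEB = 254.99 - 3.96q.
Set SMB = MC: 254.99 - 3.96q = 26.60 + 3.21q → q* = 31.8536.
The welfare-loss triangle has base |q_m − q*| and height MEB(q_m) (the vertical gap between SMB and MC is zero at q* and MEB at q_m).
DWL = ½ × 2.4507 × 17.5713 = 21.5310.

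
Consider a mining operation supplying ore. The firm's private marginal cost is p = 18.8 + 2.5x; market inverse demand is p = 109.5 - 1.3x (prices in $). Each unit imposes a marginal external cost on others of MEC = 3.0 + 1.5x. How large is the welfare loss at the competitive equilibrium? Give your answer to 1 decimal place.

DWL = $142.0

Market equilibrium (private): 18.8 + 2.5x = 109.5 - 1.3x → x_m = 23.8684.
Social marginal cost = private MC + MEC = 21.8 + 4.0x.
Set SMC = demand: 21.8 + 4.0x = 109.5 - 1.3x → x* = 16.5472.
The welfare-loss triangle has base |x_m − x*| and height MEC(x_m) (the vertical gap between SMC and demand is zero at x* and MEC at x_m).
DWL = ½ × 7.3212 × 38.8026 = 142.0408.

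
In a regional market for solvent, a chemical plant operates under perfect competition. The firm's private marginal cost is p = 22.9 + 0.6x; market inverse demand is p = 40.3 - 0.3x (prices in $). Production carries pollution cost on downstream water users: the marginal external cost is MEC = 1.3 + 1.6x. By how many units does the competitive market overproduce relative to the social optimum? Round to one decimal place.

12.9 units

Market equilibrium (private): 22.9 + 0.6x = 40.3 - 0.3x → x_m = 19.3333.
Social marginal cost = private MC + MEC = 24.2 + 2.2x.
Set SMC = demand: 24.2 + 2.2x = 40.3 - 0.3x → x* = 6.4400.
Gap = |19.3333 − 6.4400| = 12.8933.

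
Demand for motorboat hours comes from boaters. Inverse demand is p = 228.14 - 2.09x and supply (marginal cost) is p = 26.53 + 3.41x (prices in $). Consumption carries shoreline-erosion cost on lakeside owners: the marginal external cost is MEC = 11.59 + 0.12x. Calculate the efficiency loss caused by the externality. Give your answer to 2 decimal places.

Market equilibrium (private): 26.53 + 3.41x = 228.14 - 2.09x → x_m = 36.6564.
Social marginal benefit = demand − MEC = 216.55 - 2.21x.
Set SMB = MC: 216.55 - 2.21x = 26.53 + 3.41x → x* = 33.8114.
The loss is the area between SMB and MC from x* to x_m; with linear curves that's a triangle of height MEC(x_m).
DWL = ½ × 2.8450 × 15.9888 = 22.7441.

DWL = $22.74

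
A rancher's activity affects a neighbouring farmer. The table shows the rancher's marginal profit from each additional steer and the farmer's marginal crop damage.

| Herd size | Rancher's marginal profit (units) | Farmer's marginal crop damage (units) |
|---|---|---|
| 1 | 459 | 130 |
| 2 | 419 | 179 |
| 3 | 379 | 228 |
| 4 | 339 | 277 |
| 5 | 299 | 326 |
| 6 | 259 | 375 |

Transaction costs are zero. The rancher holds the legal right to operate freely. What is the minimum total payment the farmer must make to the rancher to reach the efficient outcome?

558

Left alone the rancher would choose level 6 (marginal profit stays positive).
Efficient level: k* = 4 (marginal profit ≥ marginal crop damage through 4).
The farmer must at least cover the rancher's forgone profit from cutting 6→4: 299 + 259 = 558.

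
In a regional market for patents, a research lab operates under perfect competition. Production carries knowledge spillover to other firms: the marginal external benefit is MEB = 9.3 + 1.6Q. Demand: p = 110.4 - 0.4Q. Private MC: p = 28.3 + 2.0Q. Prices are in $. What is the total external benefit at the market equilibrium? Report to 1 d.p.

$1254.3

Market equilibrium (private): 28.3 + 2.0Q = 110.4 - 0.4Q → Q_m = 34.2083.
Total external benefit = ∫₀^{Q_m} (9.3 + 1.6Q) dQ = 9.3×34.2083 + ½×1.6×34.2083² = 1254.3034.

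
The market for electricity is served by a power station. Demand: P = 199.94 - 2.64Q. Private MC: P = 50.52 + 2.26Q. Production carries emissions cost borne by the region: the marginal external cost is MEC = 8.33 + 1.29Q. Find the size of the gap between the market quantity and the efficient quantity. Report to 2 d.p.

Market equilibrium (private): 50.52 + 2.26Q = 199.94 - 2.64Q → Q_m = 30.4939.
Social marginal cost = private MC + MEC = 58.85 + 3.55Q.
Set SMC = demand: 58.85 + 3.55Q = 199.94 - 2.64Q → Q* = 22.7932.
Gap = |30.4939 − 22.7932| = 7.7007.

7.70 units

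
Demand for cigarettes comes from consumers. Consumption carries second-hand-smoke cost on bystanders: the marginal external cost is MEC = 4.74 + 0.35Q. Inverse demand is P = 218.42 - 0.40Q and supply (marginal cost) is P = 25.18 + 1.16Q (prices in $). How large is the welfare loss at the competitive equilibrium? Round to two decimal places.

DWL = $605.53

Market equilibrium (private): 25.18 + 1.16Q = 218.42 - 0.40Q → Q_m = 123.8718.
Social marginal benefit = demand − MEC = 213.68 - 0.75Q.
Set SMB = MC: 213.68 - 0.75Q = 25.18 + 1.16Q → Q* = 98.6911.
The welfare-loss triangle has base |Q_m − Q*| and height MEC(Q_m) (the vertical gap between SMB and MC is zero at Q* and MEC at Q_m).
DWL = ½ × 25.1807 × 48.0951 = 605.5341.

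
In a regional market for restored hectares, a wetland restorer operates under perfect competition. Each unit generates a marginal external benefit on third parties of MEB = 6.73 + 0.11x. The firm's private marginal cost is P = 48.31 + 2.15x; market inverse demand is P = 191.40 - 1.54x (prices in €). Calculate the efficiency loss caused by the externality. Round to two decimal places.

DWL = €16.89

Market equilibrium (private): 48.31 + 2.15x = 191.40 - 1.54x → x_m = 38.7778.
Social marginal cost = private MC − MEB = 41.58 + 2.04x.
Set SMC = demand: 41.58 + 2.04x = 191.40 - 1.54x → x* = 41.8492.
The welfare-loss triangle has base |x_m − x*| and height MEB(x_m) (the vertical gap between SMC and demand is zero at x* and MEB at x_m).
DWL = ½ × 3.0714 × 10.9956 = 16.8859.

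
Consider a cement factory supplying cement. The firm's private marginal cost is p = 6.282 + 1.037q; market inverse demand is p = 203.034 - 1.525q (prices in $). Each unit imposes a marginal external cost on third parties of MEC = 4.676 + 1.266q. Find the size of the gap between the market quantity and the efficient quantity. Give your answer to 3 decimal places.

Market equilibrium (private): 6.282 + 1.037q = 203.034 - 1.525q → q_m = 76.7963.
Social marginal cost = private MC + MEC = 10.958 + 2.303q.
Set SMC = demand: 10.958 + 2.303q = 203.034 - 1.525q → q* = 50.1766.
Gap = |76.7963 − 50.1766| = 26.6197.

26.620 units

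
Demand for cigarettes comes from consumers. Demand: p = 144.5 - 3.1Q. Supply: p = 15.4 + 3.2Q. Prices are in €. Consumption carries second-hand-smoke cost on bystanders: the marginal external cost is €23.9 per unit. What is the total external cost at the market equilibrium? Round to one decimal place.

Market equilibrium (private): 15.4 + 3.2Q = 144.5 - 3.1Q → Q_m = 20.4921.
Total external cost = MEC × Q_m = 23.9 × 20.4921 = 489.7612.

€489.8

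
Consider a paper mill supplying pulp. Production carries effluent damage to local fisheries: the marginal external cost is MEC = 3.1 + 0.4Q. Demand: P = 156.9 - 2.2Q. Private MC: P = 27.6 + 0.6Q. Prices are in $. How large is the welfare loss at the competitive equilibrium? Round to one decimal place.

Market equilibrium (private): 27.6 + 0.6Q = 156.9 - 2.2Q → Q_m = 46.1786.
Social marginal cost = private MC + MEC = 30.7 + Q.
Set SMC = demand: 30.7 + Q = 156.9 - 2.2Q → Q* = 39.4375.
The loss is the area between SMC and demand from Q* to Q_m; with linear curves that's a triangle of height MEC(Q_m).
DWL = ½ × 6.7411 × 21.5714 = 72.7075.

DWL = $72.7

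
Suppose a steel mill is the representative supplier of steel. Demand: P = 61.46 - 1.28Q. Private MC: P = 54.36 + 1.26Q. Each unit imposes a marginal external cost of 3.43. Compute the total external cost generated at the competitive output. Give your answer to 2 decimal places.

9.59

Market equilibrium (private): 54.36 + 1.26Q = 61.46 - 1.28Q → Q_m = 2.7953.
Total external cost = MEC × Q_m = 3.43 × 2.7953 = 9.5879.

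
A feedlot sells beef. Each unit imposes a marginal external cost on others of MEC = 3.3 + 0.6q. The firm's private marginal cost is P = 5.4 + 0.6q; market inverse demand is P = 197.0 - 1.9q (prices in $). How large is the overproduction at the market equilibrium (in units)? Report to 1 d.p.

15.9 units

Market equilibrium (private): 5.4 + 0.6q = 197.0 - 1.9q → q_m = 76.6400.
Social marginal cost = private MC + MEC = 8.7 + 1.2q.
Set SMC = demand: 8.7 + 1.2q = 197.0 - 1.9q → q* = 60.7419.
Gap = |76.6400 − 60.7419| = 15.8981.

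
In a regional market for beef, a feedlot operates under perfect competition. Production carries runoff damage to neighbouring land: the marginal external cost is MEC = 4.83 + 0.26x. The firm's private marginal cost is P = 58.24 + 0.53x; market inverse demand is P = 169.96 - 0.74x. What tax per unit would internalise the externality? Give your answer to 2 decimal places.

Social marginal cost = private MC + MEC = 63.07 + 0.79x.
Set SMC = demand: 63.07 + 0.79x = 169.96 - 0.74x → x* = 69.8627.
The Pigouvian tax equals MEC at x*: 4.83 + 0.26×69.8627 = 22.9943.

tax = 22.99 per unit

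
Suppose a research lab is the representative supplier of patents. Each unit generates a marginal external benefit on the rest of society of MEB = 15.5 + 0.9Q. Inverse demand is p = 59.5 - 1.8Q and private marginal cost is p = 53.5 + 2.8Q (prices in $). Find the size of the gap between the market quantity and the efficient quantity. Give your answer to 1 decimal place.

4.5 units

Market equilibrium (private): 53.5 + 2.8Q = 59.5 - 1.8Q → Q_m = 1.3043.
Social marginal cost = private MC − MEB = 38.0 + 1.9Q.
Set SMC = demand: 38.0 + 1.9Q = 59.5 - 1.8Q → Q* = 5.8108.
Gap = |1.3043 − 5.8108| = 4.5065.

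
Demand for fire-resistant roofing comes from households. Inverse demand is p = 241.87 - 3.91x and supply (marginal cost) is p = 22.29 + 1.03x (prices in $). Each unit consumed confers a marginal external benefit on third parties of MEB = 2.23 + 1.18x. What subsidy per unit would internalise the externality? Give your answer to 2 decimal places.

subsidy = $71.84 per unit

Social marginal benefit = demand + MEB = 244.10 - 2.73x.
Set SMB = MC: 244.10 - 2.73x = 22.29 + 1.03x → x* = 58.9920.
The Pigouvian subsidy equals MEB at x*: 2.23 + 1.18×58.9920 = 71.8406.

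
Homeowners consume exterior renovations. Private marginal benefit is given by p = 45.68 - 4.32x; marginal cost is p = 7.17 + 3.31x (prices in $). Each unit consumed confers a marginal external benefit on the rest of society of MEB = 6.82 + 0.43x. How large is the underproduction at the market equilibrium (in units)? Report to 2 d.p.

1.25 units

Market equilibrium (private): 7.17 + 3.31x = 45.68 - 4.32x → x_m = 5.0472.
Social marginal benefit = demand + MEB = 52.50 - 3.89x.
Set SMB = MC: 52.50 - 3.89x = 7.17 + 3.31x → x* = 6.2958.
Gap = |5.0472 − 6.2958| = 1.2486.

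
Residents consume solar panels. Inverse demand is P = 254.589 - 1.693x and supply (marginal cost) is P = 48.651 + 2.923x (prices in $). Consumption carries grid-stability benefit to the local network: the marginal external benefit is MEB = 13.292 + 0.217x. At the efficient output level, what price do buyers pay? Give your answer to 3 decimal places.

Social marginal benefit = demand + MEB = 267.881 - 1.476x.
Set SMB = MC: 267.881 - 1.476x = 48.651 + 2.923x → x* = 49.8363.
Consumer price on the demand curve at x*: 254.589 − 1.693×49.8363 = 170.2161.

P = $170.216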